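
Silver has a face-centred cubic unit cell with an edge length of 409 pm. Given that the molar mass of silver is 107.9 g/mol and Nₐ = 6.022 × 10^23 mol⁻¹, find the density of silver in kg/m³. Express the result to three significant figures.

10500 kg/m³

An FCC unit cell contains Z = 4 atoms.
Cell volume: a³ = (409 pm)³ = (4.090 × 10^-8 cm)³ = 6.842 × 10^-23 cm³.
ρ = Z·M/(N_A·a³) = 4 × 107.9 / (6.022 × 10²³ × 6.842 × 10^-23) = 10.48 g/cm³ = 10500 kg/m³.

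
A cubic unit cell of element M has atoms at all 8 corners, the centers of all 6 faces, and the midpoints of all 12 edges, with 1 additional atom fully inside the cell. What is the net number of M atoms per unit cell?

Corner atoms are shared by 8 cells (1/8 each), face atoms by 2 (1/2 each), edge atoms by 4 (1/4 each), interior atoms are unshared.
Net atoms = 8 × 1/8 + 6 × 1/2 + 12 × 1/4 + 1 = 1 + 3 + 3 + 1 = 8.

8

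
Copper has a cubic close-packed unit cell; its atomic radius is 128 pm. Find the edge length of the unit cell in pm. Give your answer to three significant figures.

In an FCC lattice, atoms touch along the face diagonal, so √2·a = 4r.
a = 4r/√2 = 4 × 128 / 1.4142 = 362 pm.

362 pm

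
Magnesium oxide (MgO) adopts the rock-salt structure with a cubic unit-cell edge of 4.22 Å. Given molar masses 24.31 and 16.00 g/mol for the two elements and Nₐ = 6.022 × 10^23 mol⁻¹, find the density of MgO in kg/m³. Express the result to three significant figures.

The rock-salt structure contains Z = 4 formula units per cell; M(MgO) = 24.31 + 16.00 = 40.31 g/mol.
a³ = (4.220 × 10^-8 cm)³ = 7.515 × 10^-23 cm³.
ρ = 4 × 40.31 / (6.022 × 10²³ × 7.515 × 10^-23) = 3.563 g/cm³ = 3560 kg/m³.

3560 kg/m³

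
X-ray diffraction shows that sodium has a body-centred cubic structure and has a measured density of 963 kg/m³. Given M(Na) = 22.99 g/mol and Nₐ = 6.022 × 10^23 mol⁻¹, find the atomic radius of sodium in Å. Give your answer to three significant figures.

1.86 Å

For a BCC cell (Z = 2), a³ = Z·M/(N_A·ρ) = 2 × 22.99 / (6.022 × 10²³ × 0.9630) = 7.929 × 10^-23 cm³, so a = 4.296 × 10^-8 cm = 4.296 Å.
Atoms touch along the body diagonal, so √3·a = 4r, so r = 0.4330 × a = 1.86 Å.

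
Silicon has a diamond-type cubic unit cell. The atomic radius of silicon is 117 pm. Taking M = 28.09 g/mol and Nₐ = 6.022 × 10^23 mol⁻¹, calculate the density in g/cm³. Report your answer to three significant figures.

In a diamond cubic lattice, nearest neighbors lie along the body diagonal with √3·a = 8r, giving a = 540.4 pm = 5.404 × 10^-8 cm.
With Z = 8, ρ = Z·M/(N_A·a³) = 8 × 28.09 / (6.022 × 10²³ × 1.578 × 10^-22) = 2.365 g/cm³.

2.36 g/cm³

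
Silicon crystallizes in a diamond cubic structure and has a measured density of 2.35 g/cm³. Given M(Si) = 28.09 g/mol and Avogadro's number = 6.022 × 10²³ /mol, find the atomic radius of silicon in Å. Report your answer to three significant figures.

For a diamond cubic cell (Z = 8), a³ = Z·M/(N_A·ρ) = 8 × 28.09 / (6.022 × 10²³ × 2.350) = 1.588 × 10^-22 cm³, so a = 5.415 × 10^-8 cm = 5.415 Å.
Nearest neighbors lie along the body diagonal with √3·a = 8r, so r = 0.2165 × a = 1.17 Å.

1.17 Å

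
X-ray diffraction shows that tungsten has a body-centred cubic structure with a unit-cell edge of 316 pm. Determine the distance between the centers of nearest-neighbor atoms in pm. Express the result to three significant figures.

274 pm

In a BCC structure, atoms touch along the body diagonal, so √3·a = 4r; the nearest-neighbor distance equals 2r = 0.8660·a.
d = 0.8660 × 316 = 274 pm.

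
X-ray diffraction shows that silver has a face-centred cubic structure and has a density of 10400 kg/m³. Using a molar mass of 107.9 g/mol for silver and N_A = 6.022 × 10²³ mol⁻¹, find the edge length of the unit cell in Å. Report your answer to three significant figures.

4.10 Å

With Z = 4 atoms per FCC cell, a³ = Z·M/(N_A·ρ) = 4 × 107.9 / (6.022 × 10²³ × 10.40 g/cm³) = 6.891 × 10^-23 cm³.
a = (6.891 × 10^-23)^(1/3) = 4.100 × 10^-8 cm = 4.10 Å.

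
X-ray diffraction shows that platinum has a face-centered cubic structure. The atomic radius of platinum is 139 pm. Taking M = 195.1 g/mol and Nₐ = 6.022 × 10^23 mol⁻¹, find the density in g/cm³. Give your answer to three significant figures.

In an FCC lattice, atoms touch along the face diagonal, so √2·a = 4r, giving a = 393.2 pm = 3.932 × 10^-8 cm.
With Z = 4, ρ = Z·M/(N_A·a³) = 4 × 195.1 / (6.022 × 10²³ × 6.077 × 10^-23) = 21.33 g/cm³.

21.3 g/cm³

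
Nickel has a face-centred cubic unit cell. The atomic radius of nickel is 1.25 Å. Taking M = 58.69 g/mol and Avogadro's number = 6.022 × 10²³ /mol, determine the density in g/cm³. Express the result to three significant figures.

8.82 g/cm³

In an FCC lattice, atoms touch along the face diagonal, so √2·a = 4r, giving a = 3.536 Å = 3.536 × 10^-8 cm.
With Z = 4, ρ = Z·M/(N_A·a³) = 4 × 58.69 / (6.022 × 10²³ × 4.419 × 10^-23) = 8.821 g/cm³.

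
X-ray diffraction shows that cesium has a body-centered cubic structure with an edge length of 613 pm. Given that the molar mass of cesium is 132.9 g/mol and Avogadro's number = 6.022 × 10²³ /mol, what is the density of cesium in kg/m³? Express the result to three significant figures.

1920 kg/m³

A BCC unit cell contains Z = 2 atoms.
Cell volume: a³ = (613 pm)³ = (6.130 × 10^-8 cm)³ = 2.303 × 10^-22 cm³.
ρ = Z·M/(N_A·a³) = 2 × 132.9 / (6.022 × 10²³ × 2.303 × 10^-22) = 1.916 g/cm³ = 1920 kg/m³.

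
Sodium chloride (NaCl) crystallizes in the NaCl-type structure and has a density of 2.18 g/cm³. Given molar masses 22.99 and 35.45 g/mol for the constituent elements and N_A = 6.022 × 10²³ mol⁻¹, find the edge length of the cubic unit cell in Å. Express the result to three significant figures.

5.63 Å

M(NaCl) = 58.44 g/mol; Z = 4 formula units per cell.
a³ = Z·M/(N_A·ρ) = 4 × 58.44 / (6.022 × 10²³ × 2.18) = 1.781 × 10^-22 cm³, so a = 5.626 × 10^-8 cm = 5.63 Å.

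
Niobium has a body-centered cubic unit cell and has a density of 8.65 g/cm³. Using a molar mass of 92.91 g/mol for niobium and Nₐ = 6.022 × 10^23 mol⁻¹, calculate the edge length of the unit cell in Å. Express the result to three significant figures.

3.29 Å

With Z = 2 atoms per BCC cell, a³ = Z·M/(N_A·ρ) = 2 × 92.91 / (6.022 × 10²³ × 8.650 g/cm³) = 3.567 × 10^-23 cm³.
a = (3.567 × 10^-23)^(1/3) = 3.292 × 10^-8 cm = 3.29 Å.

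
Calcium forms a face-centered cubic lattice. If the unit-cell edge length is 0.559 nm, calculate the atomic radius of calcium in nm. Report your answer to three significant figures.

0.198 nm

In an FCC lattice, atoms touch along the face diagonal, so √2·a = 4r.
r = √2·a/4 = 1.4142 × 0.559 / 4 = 0.198 nm.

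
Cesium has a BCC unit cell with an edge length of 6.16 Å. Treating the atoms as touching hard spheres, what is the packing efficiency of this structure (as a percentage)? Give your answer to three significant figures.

68.0%

In a BCC lattice atoms touch along the body diagonal, so √3·a = 4r, so r = 0.4330a = 2.667 Å.
Packing fraction = Z·(4/3)πr³ / a³ = 2 × (4/3)π × (2.667)³ / (6.16)³ = 0.6802 = 68.0%.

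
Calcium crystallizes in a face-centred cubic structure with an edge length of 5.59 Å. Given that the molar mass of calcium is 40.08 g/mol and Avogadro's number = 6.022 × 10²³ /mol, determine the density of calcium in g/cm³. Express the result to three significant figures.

1.52 g/cm³

An FCC unit cell contains Z = 4 atoms.
Cell volume: a³ = (5.59 Å)³ = (5.590 × 10^-8 cm)³ = 1.747 × 10^-22 cm³.
ρ = Z·M/(N_A·a³) = 4 × 40.08 / (6.022 × 10²³ × 1.747 × 10^-22) = 1.524 g/cm³.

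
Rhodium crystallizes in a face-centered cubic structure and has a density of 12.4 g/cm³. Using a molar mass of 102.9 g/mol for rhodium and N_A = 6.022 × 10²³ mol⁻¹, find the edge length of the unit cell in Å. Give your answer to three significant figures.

With Z = 4 atoms per FCC cell, a³ = Z·M/(N_A·ρ) = 4 × 102.9 / (6.022 × 10²³ × 12.40 g/cm³) = 5.512 × 10^-23 cm³.
a = (5.512 × 10^-23)^(1/3) = 3.806 × 10^-8 cm = 3.81 Å.

3.81 Å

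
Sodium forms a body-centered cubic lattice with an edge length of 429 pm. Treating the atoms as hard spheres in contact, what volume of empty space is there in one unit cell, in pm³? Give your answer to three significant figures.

In a BCC lattice atoms touch along the body diagonal, so √3·a = 4r, so r = 0.4330a = 185.8 pm.
V_cell = a³ = 7.895 × 10^7 pm³; V_atoms = 2 × (4/3)πr³ = 5.370 × 10^7 pm³.
Empty space = 7.895 × 10^7 − 5.370 × 10^7 = 2.53 × 10^7 pm³.

2.53 × 10^7 pm³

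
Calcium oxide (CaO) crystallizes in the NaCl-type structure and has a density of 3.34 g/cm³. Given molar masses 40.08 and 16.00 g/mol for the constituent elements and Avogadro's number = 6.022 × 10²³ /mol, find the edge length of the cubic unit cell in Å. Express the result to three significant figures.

M(CaO) = 56.08 g/mol; Z = 4 formula units per cell.
a³ = Z·M/(N_A·ρ) = 4 × 56.08 / (6.022 × 10²³ × 3.34) = 1.115 × 10^-22 cm³, so a = 4.813 × 10^-8 cm = 4.81 Å.

4.81 Å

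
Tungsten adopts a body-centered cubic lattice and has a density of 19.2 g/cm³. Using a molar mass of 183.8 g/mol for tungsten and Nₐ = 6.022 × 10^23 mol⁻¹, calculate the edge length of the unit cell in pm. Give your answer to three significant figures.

317 pm

With Z = 2 atoms per BCC cell, a³ = Z·M/(N_A·ρ) = 2 × 183.8 / (6.022 × 10²³ × 19.20 g/cm³) = 3.179 × 10^-23 cm³.
a = (3.179 × 10^-23)^(1/3) = 3.168 × 10^-8 cm = 317 pm.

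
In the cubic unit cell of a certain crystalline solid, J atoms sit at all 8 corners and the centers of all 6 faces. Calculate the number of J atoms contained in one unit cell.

4

Corner atoms are shared by 8 cells (1/8 each), face atoms by 2 (1/2 each).
Net atoms = 8 × 1/8 + 6 × 1/2 = 1 + 3 = 4.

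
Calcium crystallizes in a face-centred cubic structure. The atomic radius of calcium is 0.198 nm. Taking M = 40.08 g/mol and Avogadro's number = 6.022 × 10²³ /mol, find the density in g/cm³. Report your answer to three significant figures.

1.52 g/cm³

In an FCC lattice, atoms touch along the face diagonal, so √2·a = 4r, giving a = 0.5600 nm = 5.600 × 10^-8 cm.
With Z = 4, ρ = Z·M/(N_A·a³) = 4 × 40.08 / (6.022 × 10²³ × 1.756 × 10^-22) = 1.516 g/cm³.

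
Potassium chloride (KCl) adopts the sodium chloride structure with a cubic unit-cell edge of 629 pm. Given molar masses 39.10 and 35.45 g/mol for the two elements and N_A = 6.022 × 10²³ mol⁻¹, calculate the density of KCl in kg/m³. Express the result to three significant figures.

1990 kg/m³

The sodium chloride structure contains Z = 4 formula units per cell; M(KCl) = 39.10 + 35.45 = 74.55 g/mol.
a³ = (6.290 × 10^-8 cm)³ = 2.489 × 10^-22 cm³.
ρ = 4 × 74.55 / (6.022 × 10²³ × 2.489 × 10^-22) = 1.990 g/cm³ = 1990 kg/m³.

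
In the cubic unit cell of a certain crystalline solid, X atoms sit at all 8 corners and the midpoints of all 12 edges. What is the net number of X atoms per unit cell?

4

Corner atoms are shared by 8 cells (1/8 each), edge atoms by 4 (1/4 each).
Net atoms = 8 × 1/8 + 12 × 1/4 = 1 + 3 = 4.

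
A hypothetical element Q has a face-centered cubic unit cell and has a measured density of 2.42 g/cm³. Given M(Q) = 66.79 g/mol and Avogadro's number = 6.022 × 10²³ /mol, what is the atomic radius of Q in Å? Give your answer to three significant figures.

For an FCC cell (Z = 4), a³ = Z·M/(N_A·ρ) = 4 × 66.79 / (6.022 × 10²³ × 2.420) = 1.833 × 10^-22 cm³, so a = 5.681 × 10^-8 cm = 5.681 Å.
Atoms touch along the face diagonal, so √2·a = 4r, so r = 0.3536 × a = 2.01 Å.

2.01 Å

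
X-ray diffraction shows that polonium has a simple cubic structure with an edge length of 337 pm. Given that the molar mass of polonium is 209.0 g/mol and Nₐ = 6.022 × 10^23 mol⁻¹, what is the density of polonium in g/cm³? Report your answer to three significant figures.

9.07 g/cm³

A simple cubic unit cell contains Z = 1 atom.
Cell volume: a³ = (337 pm)³ = (3.370 × 10^-8 cm)³ = 3.827 × 10^-23 cm³.
ρ = Z·M/(N_A·a³) = 1 × 209.0 / (6.022 × 10²³ × 3.827 × 10^-23) = 9.068 g/cm³.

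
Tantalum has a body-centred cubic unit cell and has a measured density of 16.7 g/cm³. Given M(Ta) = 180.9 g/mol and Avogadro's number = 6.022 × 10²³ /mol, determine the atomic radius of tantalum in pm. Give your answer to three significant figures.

143 pm

For a BCC cell (Z = 2), a³ = Z·M/(N_A·ρ) = 2 × 180.9 / (6.022 × 10²³ × 16.70) = 3.598 × 10^-23 cm³, so a = 3.301 × 10^-8 cm = 330.1 pm.
Atoms touch along the body diagonal, so √3·a = 4r, so r = 0.4330 × a = 143 pm.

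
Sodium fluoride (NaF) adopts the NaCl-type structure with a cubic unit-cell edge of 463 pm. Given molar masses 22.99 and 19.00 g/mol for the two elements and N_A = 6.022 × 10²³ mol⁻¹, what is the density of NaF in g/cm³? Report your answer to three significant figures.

The NaCl-type structure contains Z = 4 formula units per cell; M(NaF) = 22.99 + 19.00 = 41.99 g/mol.
a³ = (4.630 × 10^-8 cm)³ = 9.925 × 10^-23 cm³.
ρ = 4 × 41.99 / (6.022 × 10²³ × 9.925 × 10^-23) = 2.810 g/cm³.

2.81 g/cm³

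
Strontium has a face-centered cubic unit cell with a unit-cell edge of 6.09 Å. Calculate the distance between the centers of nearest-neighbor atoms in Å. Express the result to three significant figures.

In an FCC structure, atoms touch along the face diagonal, so √2·a = 4r; the nearest-neighbor distance equals 2r = 0.7071·a.
d = 0.7071 × 6.09 = 4.31 Å.

4.31 Å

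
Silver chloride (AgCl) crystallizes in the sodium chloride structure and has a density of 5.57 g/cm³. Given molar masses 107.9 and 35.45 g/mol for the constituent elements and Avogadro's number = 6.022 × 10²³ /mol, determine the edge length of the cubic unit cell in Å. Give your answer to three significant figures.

M(AgCl) = 143.35 g/mol; Z = 4 formula units per cell.
a³ = Z·M/(N_A·ρ) = 4 × 143.35 / (6.022 × 10²³ × 5.57) = 1.709 × 10^-22 cm³, so a = 5.550 × 10^-8 cm = 5.55 Å.

5.55 Å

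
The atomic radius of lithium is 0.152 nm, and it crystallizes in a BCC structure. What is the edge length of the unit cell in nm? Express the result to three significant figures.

0.351 nm

In a BCC lattice, atoms touch along the body diagonal, so √3·a = 4r.
a = 4r/√3 = 4 × 0.152 / 1.7321 = 0.351 nm.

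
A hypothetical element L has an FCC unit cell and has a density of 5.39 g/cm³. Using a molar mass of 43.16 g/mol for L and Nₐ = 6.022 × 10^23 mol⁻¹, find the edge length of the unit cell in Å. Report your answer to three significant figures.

With Z = 4 atoms per FCC cell, a³ = Z·M/(N_A·ρ) = 4 × 43.16 / (6.022 × 10²³ × 5.390 g/cm³) = 5.319 × 10^-23 cm³.
a = (5.319 × 10^-23)^(1/3) = 3.761 × 10^-8 cm = 3.76 Å.

3.76 Å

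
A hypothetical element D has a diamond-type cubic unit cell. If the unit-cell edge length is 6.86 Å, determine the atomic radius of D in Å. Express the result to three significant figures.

1.49 Å

In a diamond cubic lattice, nearest neighbors lie along the body diagonal with √3·a = 8r.
r = √3·a/8 = 1.7321 × 6.86 / 8 = 1.49 Å.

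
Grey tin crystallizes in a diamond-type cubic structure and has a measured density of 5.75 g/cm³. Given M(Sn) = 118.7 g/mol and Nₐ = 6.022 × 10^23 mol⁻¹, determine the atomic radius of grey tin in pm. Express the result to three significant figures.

For a diamond cubic cell (Z = 8), a³ = Z·M/(N_A·ρ) = 8 × 118.7 / (6.022 × 10²³ × 5.750) = 2.742 × 10^-22 cm³, so a = 6.497 × 10^-8 cm = 649.7 pm.
Nearest neighbors lie along the body diagonal with √3·a = 8r, so r = 0.2165 × a = 141 pm.

141 pm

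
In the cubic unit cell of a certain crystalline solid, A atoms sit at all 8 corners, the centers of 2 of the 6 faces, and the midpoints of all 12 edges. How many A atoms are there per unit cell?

5

Corner atoms are shared by 8 cells (1/8 each), face atoms by 2 (1/2 each), edge atoms by 4 (1/4 each).
Net atoms = 8 × 1/8 + 2 × 1/2 + 12 × 1/4 = 1 + 1 + 3 = 5.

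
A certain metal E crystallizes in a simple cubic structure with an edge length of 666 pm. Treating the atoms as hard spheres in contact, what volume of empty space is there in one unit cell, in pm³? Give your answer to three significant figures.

In a simple cubic lattice atoms touch along the cell edge, so a = 2r, so r = 0.5000a = 333.0 pm.
V_cell = a³ = 2.954 × 10^8 pm³; V_atoms = 1 × (4/3)πr³ = 1.547 × 10^8 pm³.
Empty space = 2.954 × 10^8 − 1.547 × 10^8 = 1.41 × 10^8 pm³.

1.41 × 10^8 pm³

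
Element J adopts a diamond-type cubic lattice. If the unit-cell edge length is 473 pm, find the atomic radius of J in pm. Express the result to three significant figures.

In a diamond cubic lattice, nearest neighbors lie along the body diagonal with √3·a = 8r.
r = √3·a/8 = 1.7321 × 473 / 8 = 102 pm.

102 pm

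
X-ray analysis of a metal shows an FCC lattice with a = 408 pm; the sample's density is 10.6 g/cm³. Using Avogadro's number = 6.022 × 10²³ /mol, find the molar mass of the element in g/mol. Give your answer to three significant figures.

108 g/mol

An FCC cell has Z = 4 atoms; a = 4.080 × 10^-8 cm.
M = ρ·N_A·a³/Z = 10.6 × 6.022 × 10²³ × 6.792 × 10^-23 / 4 = 108 g/mol.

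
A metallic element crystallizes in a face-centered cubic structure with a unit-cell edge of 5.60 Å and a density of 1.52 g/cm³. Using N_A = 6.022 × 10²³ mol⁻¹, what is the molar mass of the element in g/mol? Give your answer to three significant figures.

An FCC cell has Z = 4 atoms; a = 5.600 × 10^-8 cm.
M = ρ·N_A·a³/Z = 1.52 × 6.022 × 10²³ × 1.756 × 10^-22 / 4 = 40.2 g/mol.

40.2 g/mol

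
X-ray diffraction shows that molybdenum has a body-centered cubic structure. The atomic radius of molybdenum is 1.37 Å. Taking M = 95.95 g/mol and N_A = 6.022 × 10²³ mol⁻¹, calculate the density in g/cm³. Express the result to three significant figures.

10.1 g/cm³

In a BCC lattice, atoms touch along the body diagonal, so √3·a = 4r, giving a = 3.164 Å = 3.164 × 10^-8 cm.
With Z = 2, ρ = Z·M/(N_A·a³) = 2 × 95.95 / (6.022 × 10²³ × 3.167 × 10^-23) = 10.06 g/cm³.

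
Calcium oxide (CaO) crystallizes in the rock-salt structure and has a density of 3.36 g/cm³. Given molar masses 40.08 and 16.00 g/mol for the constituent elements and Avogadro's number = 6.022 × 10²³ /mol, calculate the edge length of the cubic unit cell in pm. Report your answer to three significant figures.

480 pm

M(CaO) = 56.08 g/mol; Z = 4 formula units per cell.
a³ = Z·M/(N_A·ρ) = 4 × 56.08 / (6.022 × 10²³ × 3.36) = 1.109 × 10^-22 cm³, so a = 4.804 × 10^-8 cm = 480 pm.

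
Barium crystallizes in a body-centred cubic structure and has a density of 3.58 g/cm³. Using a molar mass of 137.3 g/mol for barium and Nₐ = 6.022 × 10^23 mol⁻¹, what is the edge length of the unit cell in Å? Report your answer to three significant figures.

With Z = 2 atoms per BCC cell, a³ = Z·M/(N_A·ρ) = 2 × 137.3 / (6.022 × 10²³ × 3.580 g/cm³) = 1.274 × 10^-22 cm³.
a = (1.274 × 10^-22)^(1/3) = 5.031 × 10^-8 cm = 5.03 Å.

5.03 Å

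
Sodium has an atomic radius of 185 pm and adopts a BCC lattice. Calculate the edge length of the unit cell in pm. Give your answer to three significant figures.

427 pm

In a BCC lattice, atoms touch along the body diagonal, so √3·a = 4r.
a = 4r/√3 = 4 × 185 / 1.7321 = 427 pm.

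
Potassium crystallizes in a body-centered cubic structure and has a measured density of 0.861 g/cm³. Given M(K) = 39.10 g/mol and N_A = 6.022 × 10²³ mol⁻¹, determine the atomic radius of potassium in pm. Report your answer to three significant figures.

230 pm

For a BCC cell (Z = 2), a³ = Z·M/(N_A·ρ) = 2 × 39.10 / (6.022 × 10²³ × 0.8610) = 1.508 × 10^-22 cm³, so a = 5.323 × 10^-8 cm = 532.3 pm.
Atoms touch along the body diagonal, so √3·a = 4r, so r = 0.4330 × a = 230 pm.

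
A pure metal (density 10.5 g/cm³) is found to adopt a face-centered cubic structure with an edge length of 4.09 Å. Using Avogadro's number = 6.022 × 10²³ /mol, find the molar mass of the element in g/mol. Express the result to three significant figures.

An FCC cell has Z = 4 atoms; a = 4.090 × 10^-8 cm.
M = ρ·N_A·a³/Z = 10.5 × 6.022 × 10²³ × 6.842 × 10^-23 / 4 = 108 g/mol.

108 g/mol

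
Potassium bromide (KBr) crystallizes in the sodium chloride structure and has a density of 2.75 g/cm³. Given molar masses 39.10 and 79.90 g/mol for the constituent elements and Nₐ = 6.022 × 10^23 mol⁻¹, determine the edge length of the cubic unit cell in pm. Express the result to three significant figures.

M(KBr) = 119.0 g/mol; Z = 4 formula units per cell.
a³ = Z·M/(N_A·ρ) = 4 × 119.0 / (6.022 × 10²³ × 2.75) = 2.874 × 10^-22 cm³, so a = 6.600 × 10^-8 cm = 660 pm.

660 pm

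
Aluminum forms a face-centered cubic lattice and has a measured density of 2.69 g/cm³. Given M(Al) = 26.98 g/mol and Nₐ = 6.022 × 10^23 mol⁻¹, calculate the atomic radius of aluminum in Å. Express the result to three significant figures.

1.43 Å

For an FCC cell (Z = 4), a³ = Z·M/(N_A·ρ) = 4 × 26.98 / (6.022 × 10²³ × 2.690) = 6.662 × 10^-23 cm³, so a = 4.054 × 10^-8 cm = 4.054 Å.
Atoms touch along the face diagonal, so √2·a = 4r, so r = 0.3536 × a = 1.43 Å.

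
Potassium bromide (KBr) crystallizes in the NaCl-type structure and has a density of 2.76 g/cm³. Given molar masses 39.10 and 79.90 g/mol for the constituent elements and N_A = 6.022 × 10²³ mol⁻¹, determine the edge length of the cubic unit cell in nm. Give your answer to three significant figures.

0.659 nm

M(KBr) = 119.0 g/mol; Z = 4 formula units per cell.
a³ = Z·M/(N_A·ρ) = 4 × 119.0 / (6.022 × 10²³ × 2.76) = 2.864 × 10^-22 cm³, so a = 6.592 × 10^-8 cm = 0.659 nm.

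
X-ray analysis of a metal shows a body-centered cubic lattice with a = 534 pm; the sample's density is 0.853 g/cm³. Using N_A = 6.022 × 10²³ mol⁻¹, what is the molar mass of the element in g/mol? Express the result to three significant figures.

A BCC cell has Z = 2 atoms; a = 5.340 × 10^-8 cm.
M = ρ·N_A·a³/Z = 0.853 × 6.022 × 10²³ × 1.523 × 10^-22 / 2 = 39.1 g/mol.

39.1 g/mol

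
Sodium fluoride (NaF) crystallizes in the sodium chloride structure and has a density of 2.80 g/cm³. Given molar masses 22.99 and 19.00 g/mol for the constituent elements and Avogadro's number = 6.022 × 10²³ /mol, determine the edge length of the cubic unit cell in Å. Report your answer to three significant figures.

M(NaF) = 41.99 g/mol; Z = 4 formula units per cell.
a³ = Z·M/(N_A·ρ) = 4 × 41.99 / (6.022 × 10²³ × 2.80) = 9.961 × 10^-23 cm³, so a = 4.636 × 10^-8 cm = 4.64 Å.

4.64 Å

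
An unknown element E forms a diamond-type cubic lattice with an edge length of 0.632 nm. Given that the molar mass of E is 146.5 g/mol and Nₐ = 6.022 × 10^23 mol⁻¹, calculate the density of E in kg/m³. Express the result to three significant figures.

A diamond cubic unit cell contains Z = 8 atoms.
Cell volume: a³ = (0.632 nm)³ = (6.320 × 10^-8 cm)³ = 2.524 × 10^-22 cm³.
ρ = Z·M/(N_A·a³) = 8 × 146.5 / (6.022 × 10²³ × 2.524 × 10^-22) = 7.710 g/cm³ = 7710 kg/m³.

7710 kg/m³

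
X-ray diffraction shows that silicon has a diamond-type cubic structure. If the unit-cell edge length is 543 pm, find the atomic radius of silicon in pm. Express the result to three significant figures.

In a diamond cubic lattice, nearest neighbors lie along the body diagonal with √3·a = 8r.
r = √3·a/8 = 1.7321 × 543 / 8 = 118 pm.

118 pm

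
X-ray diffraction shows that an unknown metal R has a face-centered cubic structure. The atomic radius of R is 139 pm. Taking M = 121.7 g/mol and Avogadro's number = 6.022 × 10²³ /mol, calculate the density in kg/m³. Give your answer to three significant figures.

13300 kg/m³

In an FCC lattice, atoms touch along the face diagonal, so √2·a = 4r, giving a = 393.2 pm = 3.932 × 10^-8 cm.
With Z = 4, ρ = Z·M/(N_A·a³) = 4 × 121.7 / (6.022 × 10²³ × 6.077 × 10^-23) = 13.30 g/cm³ = 13300 kg/m³.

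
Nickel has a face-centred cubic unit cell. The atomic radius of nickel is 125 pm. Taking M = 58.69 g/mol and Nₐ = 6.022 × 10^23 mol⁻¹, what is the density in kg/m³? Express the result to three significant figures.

In an FCC lattice, atoms touch along the face diagonal, so √2·a = 4r, giving a = 353.6 pm = 3.536 × 10^-8 cm.
With Z = 4, ρ = Z·M/(N_A·a³) = 4 × 58.69 / (6.022 × 10²³ × 4.419 × 10^-23) = 8.821 g/cm³ = 8820 kg/m³.

8820 kg/m³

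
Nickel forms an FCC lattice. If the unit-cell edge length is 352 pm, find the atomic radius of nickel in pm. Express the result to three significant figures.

In an FCC lattice, atoms touch along the face diagonal, so √2·a = 4r.
r = √2·a/4 = 1.4142 × 352 / 4 = 124 pm.

124 pm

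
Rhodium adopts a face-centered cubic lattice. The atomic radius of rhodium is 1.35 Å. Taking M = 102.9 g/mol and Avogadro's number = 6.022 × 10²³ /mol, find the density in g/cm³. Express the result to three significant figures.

In an FCC lattice, atoms touch along the face diagonal, so √2·a = 4r, giving a = 3.818 Å = 3.818 × 10^-8 cm.
With Z = 4, ρ = Z·M/(N_A·a³) = 4 × 102.9 / (6.022 × 10²³ × 5.567 × 10^-23) = 12.28 g/cm³.

12.3 g/cm³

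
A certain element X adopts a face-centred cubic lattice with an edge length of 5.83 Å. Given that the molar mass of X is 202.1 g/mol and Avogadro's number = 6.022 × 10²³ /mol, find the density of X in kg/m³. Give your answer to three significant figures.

6770 kg/m³

An FCC unit cell contains Z = 4 atoms.
Cell volume: a³ = (5.83 Å)³ = (5.830 × 10^-8 cm)³ = 1.982 × 10^-22 cm³.
ρ = Z·M/(N_A·a³) = 4 × 202.1 / (6.022 × 10²³ × 1.982 × 10^-22) = 6.775 g/cm³ = 6770 kg/m³.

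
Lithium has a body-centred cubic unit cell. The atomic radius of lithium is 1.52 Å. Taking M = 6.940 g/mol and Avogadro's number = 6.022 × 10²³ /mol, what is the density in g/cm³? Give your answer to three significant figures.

0.533 g/cm³

In a BCC lattice, atoms touch along the body diagonal, so √3·a = 4r, giving a = 3.510 Å = 3.510 × 10^-8 cm.
With Z = 2, ρ = Z·M/(N_A·a³) = 2 × 6.940 / (6.022 × 10²³ × 4.325 × 10^-23) = 0.5329 g/cm³.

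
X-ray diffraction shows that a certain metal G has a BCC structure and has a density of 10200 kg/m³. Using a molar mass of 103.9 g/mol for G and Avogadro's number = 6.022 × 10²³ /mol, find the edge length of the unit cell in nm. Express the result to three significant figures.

0.323 nm

With Z = 2 atoms per BCC cell, a³ = Z·M/(N_A·ρ) = 2 × 103.9 / (6.022 × 10²³ × 10.20 g/cm³) = 3.383 × 10^-23 cm³.
a = (3.383 × 10^-23)^(1/3) = 3.234 × 10^-8 cm = 0.323 nm.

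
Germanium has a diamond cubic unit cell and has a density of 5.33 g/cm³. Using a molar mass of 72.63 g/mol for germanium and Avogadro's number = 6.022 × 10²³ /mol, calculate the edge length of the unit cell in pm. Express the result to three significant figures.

With Z = 8 atoms per diamond cubic cell, a³ = Z·M/(N_A·ρ) = 8 × 72.63 / (6.022 × 10²³ × 5.330 g/cm³) = 1.810 × 10^-22 cm³.
a = (1.810 × 10^-22)^(1/3) = 5.657 × 10^-8 cm = 566 pm.

566 pm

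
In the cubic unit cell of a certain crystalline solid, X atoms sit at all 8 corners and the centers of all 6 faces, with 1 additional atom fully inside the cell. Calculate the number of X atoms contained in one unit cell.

5

Corner atoms are shared by 8 cells (1/8 each), face atoms by 2 (1/2 each), interior atoms are unshared.
Net atoms = 8 × 1/8 + 6 × 1/2 + 1 = 1 + 3 + 1 = 5.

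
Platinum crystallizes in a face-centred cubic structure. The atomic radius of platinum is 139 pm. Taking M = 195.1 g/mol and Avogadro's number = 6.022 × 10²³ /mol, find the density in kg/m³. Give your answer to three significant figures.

21300 kg/m³

In an FCC lattice, atoms touch along the face diagonal, so √2·a = 4r, giving a = 393.2 pm = 3.932 × 10^-8 cm.
With Z = 4, ρ = Z·M/(N_A·a³) = 4 × 195.1 / (6.022 × 10²³ × 6.077 × 10^-23) = 21.33 g/cm³ = 21300 kg/m³.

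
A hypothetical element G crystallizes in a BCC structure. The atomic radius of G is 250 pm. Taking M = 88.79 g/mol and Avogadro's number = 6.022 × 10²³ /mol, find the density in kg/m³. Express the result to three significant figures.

In a BCC lattice, atoms touch along the body diagonal, so √3·a = 4r, giving a = 577.4 pm = 5.774 × 10^-8 cm.
With Z = 2, ρ = Z·M/(N_A·a³) = 2 × 88.79 / (6.022 × 10²³ × 1.925 × 10^-22) = 1.532 g/cm³ = 1530 kg/m³.

1530 kg/m³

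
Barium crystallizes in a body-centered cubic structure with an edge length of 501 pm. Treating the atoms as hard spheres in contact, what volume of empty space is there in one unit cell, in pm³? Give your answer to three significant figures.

4.02 × 10^7 pm³

In a BCC lattice atoms touch along the body diagonal, so √3·a = 4r, so r = 0.4330a = 216.9 pm.
V_cell = a³ = 1.258 × 10^8 pm³; V_atoms = 2 × (4/3)πr³ = 8.553 × 10^7 pm³.
Empty space = 1.258 × 10^8 − 8.553 × 10^7 = 4.02 × 10^7 pm³.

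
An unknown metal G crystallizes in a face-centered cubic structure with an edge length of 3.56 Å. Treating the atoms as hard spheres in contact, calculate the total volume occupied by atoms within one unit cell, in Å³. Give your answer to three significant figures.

33.4 Å³

In an FCC lattice atoms touch along the face diagonal, so √2·a = 4r, so r = 0.3536a = 1.259 Å.
V_atoms = Z × (4/3)πr³ = 4 × (4/3)π × (1.259)³ = 33.4 Å³.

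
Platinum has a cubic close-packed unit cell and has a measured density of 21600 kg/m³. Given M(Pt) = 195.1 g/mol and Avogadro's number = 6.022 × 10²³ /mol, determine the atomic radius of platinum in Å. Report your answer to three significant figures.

For an FCC cell (Z = 4), a³ = Z·M/(N_A·ρ) = 4 × 195.1 / (6.022 × 10²³ × 21.60) = 6.000 × 10^-23 cm³, so a = 3.915 × 10^-8 cm = 3.915 Å.
Atoms touch along the face diagonal, so √2·a = 4r, so r = 0.3536 × a = 1.38 Å.

1.38 Å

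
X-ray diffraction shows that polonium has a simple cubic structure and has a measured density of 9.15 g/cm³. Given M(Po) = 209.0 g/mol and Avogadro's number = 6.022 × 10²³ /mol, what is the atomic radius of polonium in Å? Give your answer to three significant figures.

1.68 Å

For a simple cubic cell (Z = 1), a³ = Z·M/(N_A·ρ) = 1 × 209.0 / (6.022 × 10²³ × 9.150) = 3.793 × 10^-23 cm³, so a = 3.360 × 10^-8 cm = 3.360 Å.
Atoms touch along the cell edge, so a = 2r, so r = 0.5000 × a = 1.68 Å.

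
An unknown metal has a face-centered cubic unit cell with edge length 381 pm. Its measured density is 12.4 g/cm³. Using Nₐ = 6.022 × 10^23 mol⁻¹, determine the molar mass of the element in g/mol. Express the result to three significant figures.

103 g/mol

An FCC cell has Z = 4 atoms; a = 3.810 × 10^-8 cm.
M = ρ·N_A·a³/Z = 12.4 × 6.022 × 10²³ × 5.531 × 10^-23 / 4 = 103 g/mol.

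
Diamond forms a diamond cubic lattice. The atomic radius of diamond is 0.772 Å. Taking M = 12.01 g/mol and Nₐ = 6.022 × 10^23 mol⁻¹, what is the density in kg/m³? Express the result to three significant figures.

3520 kg/m³

In a diamond cubic lattice, nearest neighbors lie along the body diagonal with √3·a = 8r, giving a = 3.566 Å = 3.566 × 10^-8 cm.
With Z = 8, ρ = Z·M/(N_A·a³) = 8 × 12.01 / (6.022 × 10²³ × 4.534 × 10^-23) = 3.519 g/cm³ = 3520 kg/m³.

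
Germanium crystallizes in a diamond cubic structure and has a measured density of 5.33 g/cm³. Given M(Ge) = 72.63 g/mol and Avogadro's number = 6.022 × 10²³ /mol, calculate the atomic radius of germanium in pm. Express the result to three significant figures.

122 pm

For a diamond cubic cell (Z = 8), a³ = Z·M/(N_A·ρ) = 8 × 72.63 / (6.022 × 10²³ × 5.330) = 1.810 × 10^-22 cm³, so a = 5.657 × 10^-8 cm = 565.7 pm.
Nearest neighbors lie along the body diagonal with √3·a = 8r, so r = 0.2165 × a = 122 pm.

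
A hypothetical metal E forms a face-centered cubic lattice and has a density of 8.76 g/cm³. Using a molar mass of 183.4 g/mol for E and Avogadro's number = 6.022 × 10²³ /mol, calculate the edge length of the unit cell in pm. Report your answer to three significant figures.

With Z = 4 atoms per FCC cell, a³ = Z·M/(N_A·ρ) = 4 × 183.4 / (6.022 × 10²³ × 8.760 g/cm³) = 1.391 × 10^-22 cm³.
a = (1.391 × 10^-22)^(1/3) = 5.181 × 10^-8 cm = 518 pm.

518 pm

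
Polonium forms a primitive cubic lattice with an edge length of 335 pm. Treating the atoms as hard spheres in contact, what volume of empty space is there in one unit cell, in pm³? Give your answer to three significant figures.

In a simple cubic lattice atoms touch along the cell edge, so a = 2r, so r = 0.5000a = 167.5 pm.
V_cell = a³ = 3.760 × 10^7 pm³; V_atoms = 1 × (4/3)πr³ = 1.968 × 10^7 pm³.
Empty space = 3.760 × 10^7 − 1.968 × 10^7 = 1.79 × 10^7 pm³.

1.79 × 10^7 pm³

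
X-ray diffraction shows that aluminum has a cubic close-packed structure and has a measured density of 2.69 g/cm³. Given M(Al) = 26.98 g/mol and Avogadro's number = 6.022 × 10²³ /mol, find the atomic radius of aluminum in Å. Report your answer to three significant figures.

For an FCC cell (Z = 4), a³ = Z·M/(N_A·ρ) = 4 × 26.98 / (6.022 × 10²³ × 2.690) = 6.662 × 10^-23 cm³, so a = 4.054 × 10^-8 cm = 4.054 Å.
Atoms touch along the face diagonal, so √2·a = 4r, so r = 0.3536 × a = 1.43 Å.

1.43 Å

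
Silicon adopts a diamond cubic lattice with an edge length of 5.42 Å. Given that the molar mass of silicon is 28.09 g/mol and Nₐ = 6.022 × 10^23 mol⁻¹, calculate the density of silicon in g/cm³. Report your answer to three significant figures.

A diamond cubic unit cell contains Z = 8 atoms.
Cell volume: a³ = (5.42 Å)³ = (5.420 × 10^-8 cm)³ = 1.592 × 10^-22 cm³.
ρ = Z·M/(N_A·a³) = 8 × 28.09 / (6.022 × 10²³ × 1.592 × 10^-22) = 2.344 g/cm³.

2.34 g/cm³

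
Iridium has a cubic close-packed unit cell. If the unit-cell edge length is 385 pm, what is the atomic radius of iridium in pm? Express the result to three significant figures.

In an FCC lattice, atoms touch along the face diagonal, so √2·a = 4r.
r = √2·a/4 = 1.4142 × 385 / 4 = 136 pm.

136 pm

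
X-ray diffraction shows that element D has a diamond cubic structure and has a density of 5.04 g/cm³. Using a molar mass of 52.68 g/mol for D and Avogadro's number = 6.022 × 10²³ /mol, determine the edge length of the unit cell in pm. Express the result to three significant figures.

518 pm

With Z = 8 atoms per diamond cubic cell, a³ = Z·M/(N_A·ρ) = 8 × 52.68 / (6.022 × 10²³ × 5.040 g/cm³) = 1.389 × 10^-22 cm³.
a = (1.389 × 10^-22)^(1/3) = 5.178 × 10^-8 cm = 518 pm.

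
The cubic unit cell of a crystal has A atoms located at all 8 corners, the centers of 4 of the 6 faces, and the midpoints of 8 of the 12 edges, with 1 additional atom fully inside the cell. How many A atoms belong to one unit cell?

Corner atoms are shared by 8 cells (1/8 each), face atoms by 2 (1/2 each), edge atoms by 4 (1/4 each), interior atoms are unshared.
Net atoms = 8 × 1/8 + 4 × 1/2 + 8 × 1/4 + 1 = 1 + 2 + 2 + 1 = 6.

6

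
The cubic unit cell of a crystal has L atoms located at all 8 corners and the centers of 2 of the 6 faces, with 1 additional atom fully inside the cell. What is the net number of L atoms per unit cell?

3

Corner atoms are shared by 8 cells (1/8 each), face atoms by 2 (1/2 each), interior atoms are unshared.
Net atoms = 8 × 1/8 + 2 × 1/2 + 1 = 1 + 1 + 1 = 3.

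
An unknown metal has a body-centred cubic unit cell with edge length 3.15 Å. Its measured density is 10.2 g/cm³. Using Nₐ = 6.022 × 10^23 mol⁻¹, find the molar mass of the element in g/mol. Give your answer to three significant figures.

A BCC cell has Z = 2 atoms; a = 3.150 × 10^-8 cm.
M = ρ·N_A·a³/Z = 10.2 × 6.022 × 10²³ × 3.126 × 10^-23 / 2 = 96.0 g/mol.

96.0 g/mol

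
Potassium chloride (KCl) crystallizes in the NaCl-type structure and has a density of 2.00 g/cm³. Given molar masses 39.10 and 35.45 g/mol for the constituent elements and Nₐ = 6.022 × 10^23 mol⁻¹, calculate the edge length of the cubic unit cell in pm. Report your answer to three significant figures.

628 pm

M(KCl) = 74.55 g/mol; Z = 4 formula units per cell.
a³ = Z·M/(N_A·ρ) = 4 × 74.55 / (6.022 × 10²³ × 2.00) = 2.476 × 10^-22 cm³, so a = 6.279 × 10^-8 cm = 628 pm.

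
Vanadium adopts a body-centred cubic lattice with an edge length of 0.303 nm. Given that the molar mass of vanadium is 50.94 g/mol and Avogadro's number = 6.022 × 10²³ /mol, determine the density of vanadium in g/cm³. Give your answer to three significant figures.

6.08 g/cm³

A BCC unit cell contains Z = 2 atoms.
Cell volume: a³ = (0.303 nm)³ = (3.030 × 10^-8 cm)³ = 2.782 × 10^-23 cm³.
ρ = Z·M/(N_A·a³) = 2 × 50.94 / (6.022 × 10²³ × 2.782 × 10^-23) = 6.082 g/cm³.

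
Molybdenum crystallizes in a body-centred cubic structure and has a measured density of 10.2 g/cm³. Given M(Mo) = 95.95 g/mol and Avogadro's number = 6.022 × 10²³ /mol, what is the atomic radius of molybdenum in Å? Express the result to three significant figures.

1.36 Å

For a BCC cell (Z = 2), a³ = Z·M/(N_A·ρ) = 2 × 95.95 / (6.022 × 10²³ × 10.20) = 3.124 × 10^-23 cm³, so a = 3.150 × 10^-8 cm = 3.150 Å.
Atoms touch along the body diagonal, so √3·a = 4r, so r = 0.4330 × a = 1.36 Å.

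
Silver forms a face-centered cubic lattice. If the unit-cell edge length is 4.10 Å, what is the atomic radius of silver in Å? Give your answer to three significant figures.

1.45 Å

In an FCC lattice, atoms touch along the face diagonal, so √2·a = 4r.
r = √2·a/4 = 1.4142 × 4.10 / 4 = 1.45 Å.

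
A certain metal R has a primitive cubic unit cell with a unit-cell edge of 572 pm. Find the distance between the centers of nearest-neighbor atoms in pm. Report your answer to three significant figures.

In a simple cubic structure, atoms touch along the cell edge, so a = 2r; the nearest-neighbor distance equals 2r = 1.000·a.
d = 1.000 × 572 = 572 pm.

572 pm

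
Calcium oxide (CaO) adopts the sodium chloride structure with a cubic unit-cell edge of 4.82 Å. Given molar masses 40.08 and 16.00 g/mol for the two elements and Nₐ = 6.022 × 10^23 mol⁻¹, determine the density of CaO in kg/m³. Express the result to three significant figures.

The sodium chloride structure contains Z = 4 formula units per cell; M(CaO) = 40.08 + 16.00 = 56.08 g/mol.
a³ = (4.820 × 10^-8 cm)³ = 1.120 × 10^-22 cm³.
ρ = 4 × 56.08 / (6.022 × 10²³ × 1.120 × 10^-22) = 3.326 g/cm³ = 3330 kg/m³.

3330 kg/m³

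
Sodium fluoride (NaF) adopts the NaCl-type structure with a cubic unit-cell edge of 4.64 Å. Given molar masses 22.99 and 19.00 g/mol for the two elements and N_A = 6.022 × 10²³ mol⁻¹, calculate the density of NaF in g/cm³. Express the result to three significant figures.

The NaCl-type structure contains Z = 4 formula units per cell; M(NaF) = 22.99 + 19.00 = 41.99 g/mol.
a³ = (4.640 × 10^-8 cm)³ = 9.990 × 10^-23 cm³.
ρ = 4 × 41.99 / (6.022 × 10²³ × 9.990 × 10^-23) = 2.792 g/cm³.

2.79 g/cm³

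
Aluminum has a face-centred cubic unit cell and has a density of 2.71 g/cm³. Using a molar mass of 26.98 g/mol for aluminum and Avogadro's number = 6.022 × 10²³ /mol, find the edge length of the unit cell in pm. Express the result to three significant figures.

With Z = 4 atoms per FCC cell, a³ = Z·M/(N_A·ρ) = 4 × 26.98 / (6.022 × 10²³ × 2.710 g/cm³) = 6.613 × 10^-23 cm³.
a = (6.613 × 10^-23)^(1/3) = 4.044 × 10^-8 cm = 404 pm.

404 pm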